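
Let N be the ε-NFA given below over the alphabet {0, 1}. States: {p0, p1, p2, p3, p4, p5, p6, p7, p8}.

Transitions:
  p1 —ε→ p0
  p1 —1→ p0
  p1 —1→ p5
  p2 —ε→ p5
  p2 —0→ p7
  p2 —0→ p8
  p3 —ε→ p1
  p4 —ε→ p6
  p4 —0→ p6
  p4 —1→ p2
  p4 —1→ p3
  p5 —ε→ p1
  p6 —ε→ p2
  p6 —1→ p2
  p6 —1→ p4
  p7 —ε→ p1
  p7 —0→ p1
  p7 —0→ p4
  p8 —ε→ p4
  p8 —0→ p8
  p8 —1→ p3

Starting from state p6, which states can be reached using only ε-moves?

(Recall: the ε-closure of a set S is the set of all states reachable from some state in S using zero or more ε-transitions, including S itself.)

Start with {p6}.
From p6 via ε: add p2.
From p2 via ε: add p5.
From p5 via ε: add p1.
From p1 via ε: add p0.
No new states can be added; the closed set is {p0, p1, p2, p5, p6}.

{p0, p1, p2, p5, p6}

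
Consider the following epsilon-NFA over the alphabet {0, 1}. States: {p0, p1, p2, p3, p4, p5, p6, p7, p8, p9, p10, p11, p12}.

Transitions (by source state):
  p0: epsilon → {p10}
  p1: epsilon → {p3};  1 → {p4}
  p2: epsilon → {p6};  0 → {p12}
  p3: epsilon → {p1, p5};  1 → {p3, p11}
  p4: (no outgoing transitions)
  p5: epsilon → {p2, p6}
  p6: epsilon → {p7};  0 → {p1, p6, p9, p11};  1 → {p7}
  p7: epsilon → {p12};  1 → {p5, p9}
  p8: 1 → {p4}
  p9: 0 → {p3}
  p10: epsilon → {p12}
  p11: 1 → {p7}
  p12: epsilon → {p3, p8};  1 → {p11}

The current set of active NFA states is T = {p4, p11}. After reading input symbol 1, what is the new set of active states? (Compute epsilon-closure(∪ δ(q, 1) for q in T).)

{p1, p2, p3, p5, p6, p7, p8, p12}

p11 on 1 → {p7}.
No 1-transition from p4.
Union after reading 1: {p7}.
Now take the epsilon-closure:
From p7 via epsilon: add p12.
From p12 via epsilon: add p3, p8.
From p3 via epsilon: add p1, p5.
From p5 via epsilon: add p2, p6.
No new states can be added; the closed set is {p1, p2, p3, p5, p6, p7, p8, p12}.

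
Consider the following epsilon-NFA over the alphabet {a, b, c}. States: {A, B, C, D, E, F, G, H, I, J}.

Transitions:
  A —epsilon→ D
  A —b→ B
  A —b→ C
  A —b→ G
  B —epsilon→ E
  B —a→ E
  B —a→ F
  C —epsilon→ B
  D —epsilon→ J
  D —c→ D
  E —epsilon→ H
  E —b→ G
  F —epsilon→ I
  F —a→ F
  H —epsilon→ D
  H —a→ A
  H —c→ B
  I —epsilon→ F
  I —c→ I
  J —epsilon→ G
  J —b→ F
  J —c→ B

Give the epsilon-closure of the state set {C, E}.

Start with {C, E}.
From C via epsilon: add B.
From E via epsilon: add H.
From H via epsilon: add D.
From D via epsilon: add J.
From J via epsilon: add G.
No new states can be added; the closed set is {B, C, D, E, G, H, J}.

{B, C, D, E, G, H, J}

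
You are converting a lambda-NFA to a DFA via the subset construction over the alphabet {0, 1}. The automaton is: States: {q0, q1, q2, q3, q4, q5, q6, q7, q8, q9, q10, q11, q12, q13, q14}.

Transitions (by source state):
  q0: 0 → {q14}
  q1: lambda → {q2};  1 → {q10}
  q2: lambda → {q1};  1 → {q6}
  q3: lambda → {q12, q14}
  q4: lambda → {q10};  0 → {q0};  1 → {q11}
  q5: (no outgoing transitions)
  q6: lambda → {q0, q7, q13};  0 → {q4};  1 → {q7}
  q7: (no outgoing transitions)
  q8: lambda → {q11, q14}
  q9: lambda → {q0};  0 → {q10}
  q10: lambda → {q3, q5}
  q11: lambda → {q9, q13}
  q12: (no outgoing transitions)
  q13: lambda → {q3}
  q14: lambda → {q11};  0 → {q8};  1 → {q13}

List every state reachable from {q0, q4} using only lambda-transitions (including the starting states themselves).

{q0, q3, q4, q5, q9, q10, q11, q12, q13, q14}

Start with {q0, q4}.
From q4 via lambda: add q10.
From q10 via lambda: add q3, q5.
From q3 via lambda: add q12, q14.
From q14 via lambda: add q11.
From q11 via lambda: add q9, q13.
No new states can be added; the closed set is {q0, q3, q4, q5, q9, q10, q11, q12, q13, q14}.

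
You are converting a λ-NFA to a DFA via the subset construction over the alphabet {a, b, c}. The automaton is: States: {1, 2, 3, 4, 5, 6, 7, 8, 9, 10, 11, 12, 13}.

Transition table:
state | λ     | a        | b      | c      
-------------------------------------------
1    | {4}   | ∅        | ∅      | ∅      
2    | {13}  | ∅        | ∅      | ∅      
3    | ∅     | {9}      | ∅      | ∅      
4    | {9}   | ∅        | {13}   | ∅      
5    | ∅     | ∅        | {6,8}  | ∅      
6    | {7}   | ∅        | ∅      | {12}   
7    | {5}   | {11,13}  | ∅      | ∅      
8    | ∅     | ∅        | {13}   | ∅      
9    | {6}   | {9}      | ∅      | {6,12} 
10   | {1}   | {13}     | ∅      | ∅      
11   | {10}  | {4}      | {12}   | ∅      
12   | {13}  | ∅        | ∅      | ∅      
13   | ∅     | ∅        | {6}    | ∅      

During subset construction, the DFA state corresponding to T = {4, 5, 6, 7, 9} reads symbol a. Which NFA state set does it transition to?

7 on a → {11, 13}.
9 on a → {9}.
No a-transition from 4, 5, 6.
Union after reading a: {9, 11, 13}.
Now take the λ-closure:
From 9 via λ: add 6.
From 11 via λ: add 10.
From 6 via λ: add 7.
From 10 via λ: add 1.
From 1 via λ: add 4.
From 7 via λ: add 5.
No new states can be added; the closed set is {1, 4, 5, 6, 7, 9, 10, 11, 13}.

{1, 4, 5, 6, 7, 9, 10, 11, 13}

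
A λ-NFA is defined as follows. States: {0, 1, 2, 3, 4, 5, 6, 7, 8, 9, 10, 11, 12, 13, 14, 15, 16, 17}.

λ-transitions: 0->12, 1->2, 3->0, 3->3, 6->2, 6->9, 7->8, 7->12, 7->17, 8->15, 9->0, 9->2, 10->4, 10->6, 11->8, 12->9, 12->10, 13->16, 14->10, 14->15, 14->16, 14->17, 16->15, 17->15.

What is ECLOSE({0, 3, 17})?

Start with {0, 3, 17}.
From 0 via λ: add 12.
From 17 via λ: add 15.
From 12 via λ: add 9, 10.
From 9 via λ: add 2.
From 10 via λ: add 4, 6.
No new states can be added; the closed set is {0, 2, 3, 4, 6, 9, 10, 12, 15, 17}.

{0, 2, 3, 4, 6, 9, 10, 12, 15, 17}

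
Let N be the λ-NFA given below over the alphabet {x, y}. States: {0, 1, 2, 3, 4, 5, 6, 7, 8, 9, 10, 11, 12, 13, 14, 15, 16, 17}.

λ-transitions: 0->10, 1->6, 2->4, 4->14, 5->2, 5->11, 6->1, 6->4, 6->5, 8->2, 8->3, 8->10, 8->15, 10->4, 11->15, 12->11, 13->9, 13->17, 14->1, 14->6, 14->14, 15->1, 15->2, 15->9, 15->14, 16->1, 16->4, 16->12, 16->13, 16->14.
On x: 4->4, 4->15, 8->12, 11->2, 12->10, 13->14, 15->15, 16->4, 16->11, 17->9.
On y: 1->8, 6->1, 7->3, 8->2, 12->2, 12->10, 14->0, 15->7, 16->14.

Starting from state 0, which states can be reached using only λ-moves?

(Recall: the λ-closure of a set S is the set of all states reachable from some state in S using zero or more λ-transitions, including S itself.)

Start with {0}.
From 0 via λ: add 10.
From 10 via λ: add 4.
From 4 via λ: add 14.
From 14 via λ: add 1, 6.
From 6 via λ: add 5.
From 5 via λ: add 2, 11.
From 11 via λ: add 15.
From 15 via λ: add 9.
No new states can be added; the closed set is {0, 1, 2, 4, 5, 6, 9, 10, 11, 14, 15}.

{0, 1, 2, 4, 5, 6, 9, 10, 11, 14, 15}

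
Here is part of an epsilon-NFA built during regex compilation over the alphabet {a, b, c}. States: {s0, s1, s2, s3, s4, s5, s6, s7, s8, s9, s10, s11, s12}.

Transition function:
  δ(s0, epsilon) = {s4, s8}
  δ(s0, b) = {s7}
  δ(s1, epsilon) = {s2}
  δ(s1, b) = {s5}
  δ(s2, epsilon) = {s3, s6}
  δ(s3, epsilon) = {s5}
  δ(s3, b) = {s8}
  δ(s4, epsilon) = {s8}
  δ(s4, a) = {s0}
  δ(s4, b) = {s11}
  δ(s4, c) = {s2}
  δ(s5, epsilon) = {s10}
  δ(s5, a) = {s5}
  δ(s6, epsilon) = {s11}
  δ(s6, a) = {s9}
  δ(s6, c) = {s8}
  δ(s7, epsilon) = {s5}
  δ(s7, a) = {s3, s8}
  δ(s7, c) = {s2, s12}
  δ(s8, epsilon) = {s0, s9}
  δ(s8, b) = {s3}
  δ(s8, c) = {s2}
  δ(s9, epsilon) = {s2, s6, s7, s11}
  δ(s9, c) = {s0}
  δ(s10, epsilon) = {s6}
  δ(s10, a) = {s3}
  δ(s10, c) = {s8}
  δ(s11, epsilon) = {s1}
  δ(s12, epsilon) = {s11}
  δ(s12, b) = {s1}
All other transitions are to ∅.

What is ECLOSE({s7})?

Start with {s7}.
From s7 via epsilon: add s5.
From s5 via epsilon: add s10.
From s10 via epsilon: add s6.
From s6 via epsilon: add s11.
From s11 via epsilon: add s1.
From s1 via epsilon: add s2.
From s2 via epsilon: add s3.
No new states can be added; the closed set is {s1, s2, s3, s5, s6, s7, s10, s11}.

{s1, s2, s3, s5, s6, s7, s10, s11}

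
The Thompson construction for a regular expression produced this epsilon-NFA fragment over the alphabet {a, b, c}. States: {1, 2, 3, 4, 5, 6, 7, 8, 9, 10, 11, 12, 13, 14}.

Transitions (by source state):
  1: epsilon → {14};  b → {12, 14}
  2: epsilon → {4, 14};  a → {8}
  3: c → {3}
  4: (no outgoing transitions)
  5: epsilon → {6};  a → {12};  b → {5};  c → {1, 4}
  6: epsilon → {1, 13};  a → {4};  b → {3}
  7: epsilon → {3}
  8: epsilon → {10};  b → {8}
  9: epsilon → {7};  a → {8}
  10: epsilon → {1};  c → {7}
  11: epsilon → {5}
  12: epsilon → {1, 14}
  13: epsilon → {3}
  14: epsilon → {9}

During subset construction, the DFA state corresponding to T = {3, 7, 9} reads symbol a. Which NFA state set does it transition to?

{1, 3, 7, 8, 9, 10, 14}

9 on a → {8}.
No a-transition from 3, 7.
Union after reading a: {8}.
Now take the epsilon-closure:
From 8 via epsilon: add 10.
From 10 via epsilon: add 1.
From 1 via epsilon: add 14.
From 14 via epsilon: add 9.
From 9 via epsilon: add 7.
From 7 via epsilon: add 3.
No new states can be added; the closed set is {1, 3, 7, 8, 9, 10, 14}.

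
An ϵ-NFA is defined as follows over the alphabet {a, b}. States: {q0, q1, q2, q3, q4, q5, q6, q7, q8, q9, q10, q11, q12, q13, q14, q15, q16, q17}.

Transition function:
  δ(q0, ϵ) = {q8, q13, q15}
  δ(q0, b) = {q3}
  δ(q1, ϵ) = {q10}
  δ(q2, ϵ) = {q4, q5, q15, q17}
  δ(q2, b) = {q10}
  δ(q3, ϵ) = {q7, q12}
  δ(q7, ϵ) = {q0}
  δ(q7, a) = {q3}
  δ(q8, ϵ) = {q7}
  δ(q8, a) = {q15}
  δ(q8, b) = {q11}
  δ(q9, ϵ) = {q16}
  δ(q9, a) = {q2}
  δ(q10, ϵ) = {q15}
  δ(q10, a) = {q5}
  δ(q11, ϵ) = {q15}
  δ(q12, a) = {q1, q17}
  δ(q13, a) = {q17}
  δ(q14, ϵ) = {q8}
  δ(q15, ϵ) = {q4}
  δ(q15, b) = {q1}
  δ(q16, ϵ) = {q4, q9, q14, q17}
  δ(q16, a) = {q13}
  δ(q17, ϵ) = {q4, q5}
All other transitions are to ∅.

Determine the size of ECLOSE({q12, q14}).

Start with {q12, q14}.
From q14 via ϵ: add q8.
From q8 via ϵ: add q7.
From q7 via ϵ: add q0.
From q0 via ϵ: add q13, q15.
From q15 via ϵ: add q4.
ϵ-closure = {q0, q4, q7, q8, q12, q13, q14, q15}, which has 8 states.

8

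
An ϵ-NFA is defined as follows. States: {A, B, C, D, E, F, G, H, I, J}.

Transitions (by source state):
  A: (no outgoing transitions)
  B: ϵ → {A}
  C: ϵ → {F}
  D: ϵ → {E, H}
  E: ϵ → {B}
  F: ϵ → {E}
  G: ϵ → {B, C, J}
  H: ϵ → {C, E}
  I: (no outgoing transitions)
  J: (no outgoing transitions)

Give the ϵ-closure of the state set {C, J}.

Start with {C, J}.
From C via ϵ: add F.
From F via ϵ: add E.
From E via ϵ: add B.
From B via ϵ: add A.
No new states can be added; the closed set is {A, B, C, E, F, J}.

{A, B, C, E, F, J}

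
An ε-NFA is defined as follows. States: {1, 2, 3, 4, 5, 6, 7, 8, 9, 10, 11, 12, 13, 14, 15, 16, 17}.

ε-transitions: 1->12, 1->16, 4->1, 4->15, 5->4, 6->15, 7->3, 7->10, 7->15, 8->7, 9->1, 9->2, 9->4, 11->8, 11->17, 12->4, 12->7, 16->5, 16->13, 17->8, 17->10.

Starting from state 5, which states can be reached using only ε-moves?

{1, 3, 4, 5, 7, 10, 12, 13, 15, 16}

Start with {5}.
From 5 via ε: add 4.
From 4 via ε: add 1, 15.
From 1 via ε: add 12, 16.
From 12 via ε: add 7.
From 16 via ε: add 13.
From 7 via ε: add 3, 10.
No new states can be added; the closed set is {1, 3, 4, 5, 7, 10, 12, 13, 15, 16}.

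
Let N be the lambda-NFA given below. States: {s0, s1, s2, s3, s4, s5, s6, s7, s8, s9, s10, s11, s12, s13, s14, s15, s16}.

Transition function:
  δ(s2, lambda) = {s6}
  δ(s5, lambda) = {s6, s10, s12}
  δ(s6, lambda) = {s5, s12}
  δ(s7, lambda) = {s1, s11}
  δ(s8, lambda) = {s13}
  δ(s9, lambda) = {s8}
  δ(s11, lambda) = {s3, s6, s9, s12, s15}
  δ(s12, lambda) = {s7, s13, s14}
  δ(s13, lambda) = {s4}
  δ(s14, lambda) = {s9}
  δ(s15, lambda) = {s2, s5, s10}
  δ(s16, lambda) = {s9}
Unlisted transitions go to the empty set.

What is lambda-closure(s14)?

{s4, s8, s9, s13, s14}

Start with {s14}.
From s14 via lambda: add s9.
From s9 via lambda: add s8.
From s8 via lambda: add s13.
From s13 via lambda: add s4.
No new states can be added; the closed set is {s4, s8, s9, s13, s14}.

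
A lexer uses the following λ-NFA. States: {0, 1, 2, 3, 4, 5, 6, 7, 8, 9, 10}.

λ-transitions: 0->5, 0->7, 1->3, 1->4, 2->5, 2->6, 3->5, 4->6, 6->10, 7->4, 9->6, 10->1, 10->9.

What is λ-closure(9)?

Start with {9}.
From 9 via λ: add 6.
From 6 via λ: add 10.
From 10 via λ: add 1.
From 1 via λ: add 3, 4.
From 3 via λ: add 5.
No new states can be added; the closed set is {1, 3, 4, 5, 6, 9, 10}.

{1, 3, 4, 5, 6, 9, 10}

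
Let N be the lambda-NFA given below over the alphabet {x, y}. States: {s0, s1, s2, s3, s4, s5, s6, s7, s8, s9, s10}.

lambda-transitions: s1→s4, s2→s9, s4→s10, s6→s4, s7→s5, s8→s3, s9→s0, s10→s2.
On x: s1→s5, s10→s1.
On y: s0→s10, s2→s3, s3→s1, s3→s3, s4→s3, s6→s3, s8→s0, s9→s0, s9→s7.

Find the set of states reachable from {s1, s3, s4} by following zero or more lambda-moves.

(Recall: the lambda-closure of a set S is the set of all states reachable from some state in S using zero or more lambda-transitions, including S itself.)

Start with {s1, s3, s4}.
From s4 via lambda: add s10.
From s10 via lambda: add s2.
From s2 via lambda: add s9.
From s9 via lambda: add s0.
No new states can be added; the closed set is {s0, s1, s2, s3, s4, s9, s10}.

{s0, s1, s2, s3, s4, s9, s10}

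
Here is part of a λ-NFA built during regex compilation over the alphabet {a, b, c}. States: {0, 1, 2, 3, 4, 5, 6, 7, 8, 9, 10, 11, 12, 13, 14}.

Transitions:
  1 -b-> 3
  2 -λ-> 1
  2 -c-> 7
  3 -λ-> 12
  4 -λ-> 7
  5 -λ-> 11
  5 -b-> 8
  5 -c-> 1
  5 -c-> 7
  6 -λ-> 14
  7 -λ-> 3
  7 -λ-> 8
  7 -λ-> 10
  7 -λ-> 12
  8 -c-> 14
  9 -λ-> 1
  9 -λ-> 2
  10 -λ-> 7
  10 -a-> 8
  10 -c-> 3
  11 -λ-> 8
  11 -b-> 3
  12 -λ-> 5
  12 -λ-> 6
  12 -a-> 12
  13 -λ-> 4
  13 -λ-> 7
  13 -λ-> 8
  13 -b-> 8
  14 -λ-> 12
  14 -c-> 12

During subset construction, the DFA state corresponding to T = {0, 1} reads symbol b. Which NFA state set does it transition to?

1 on b → {3}.
No b-transition from 0.
Union after reading b: {3}.
Now take the λ-closure:
From 3 via λ: add 12.
From 12 via λ: add 5, 6.
From 5 via λ: add 11.
From 6 via λ: add 14.
From 11 via λ: add 8.
No new states can be added; the closed set is {3, 5, 6, 8, 11, 12, 14}.

{3, 5, 6, 8, 11, 12, 14}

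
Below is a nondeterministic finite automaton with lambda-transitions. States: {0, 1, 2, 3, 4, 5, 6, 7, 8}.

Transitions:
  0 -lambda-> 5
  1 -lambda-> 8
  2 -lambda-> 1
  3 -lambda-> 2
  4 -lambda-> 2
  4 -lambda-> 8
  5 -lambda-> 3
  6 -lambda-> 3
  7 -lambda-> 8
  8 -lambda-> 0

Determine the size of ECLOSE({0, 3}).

Start with {0, 3}.
From 0 via lambda: add 5.
From 3 via lambda: add 2.
From 2 via lambda: add 1.
From 1 via lambda: add 8.
lambda-closure = {0, 1, 2, 3, 5, 8}, which has 6 states.

6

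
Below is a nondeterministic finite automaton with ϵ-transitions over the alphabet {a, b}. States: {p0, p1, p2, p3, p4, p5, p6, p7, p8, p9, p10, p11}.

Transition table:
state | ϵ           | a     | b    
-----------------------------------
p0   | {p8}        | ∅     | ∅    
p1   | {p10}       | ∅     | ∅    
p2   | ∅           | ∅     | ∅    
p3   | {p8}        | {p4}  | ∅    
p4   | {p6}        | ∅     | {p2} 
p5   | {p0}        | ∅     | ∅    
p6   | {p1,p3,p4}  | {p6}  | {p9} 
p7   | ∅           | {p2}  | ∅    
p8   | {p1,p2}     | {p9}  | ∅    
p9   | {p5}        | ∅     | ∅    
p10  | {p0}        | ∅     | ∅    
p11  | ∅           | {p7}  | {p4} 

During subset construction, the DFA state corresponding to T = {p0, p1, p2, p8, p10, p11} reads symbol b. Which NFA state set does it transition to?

{p0, p1, p2, p3, p4, p6, p8, p10}

p11 on b → {p4}.
No b-transition from p0, p1, p2, p8, p10.
Union after reading b: {p4}.
Now take the ϵ-closure:
From p4 via ϵ: add p6.
From p6 via ϵ: add p1, p3.
From p1 via ϵ: add p10.
From p3 via ϵ: add p8.
From p8 via ϵ: add p2.
From p10 via ϵ: add p0.
No new states can be added; the closed set is {p0, p1, p2, p3, p4, p6, p8, p10}.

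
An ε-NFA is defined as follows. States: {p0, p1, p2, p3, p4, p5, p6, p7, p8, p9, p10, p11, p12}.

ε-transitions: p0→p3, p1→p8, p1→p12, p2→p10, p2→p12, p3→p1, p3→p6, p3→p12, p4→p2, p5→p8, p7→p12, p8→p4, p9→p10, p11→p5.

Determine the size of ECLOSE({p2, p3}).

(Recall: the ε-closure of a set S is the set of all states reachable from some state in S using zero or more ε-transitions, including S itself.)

8

Start with {p2, p3}.
From p2 via ε: add p10, p12.
From p3 via ε: add p1, p6.
From p1 via ε: add p8.
From p8 via ε: add p4.
ε-closure = {p1, p2, p3, p4, p6, p8, p10, p12}, which has 8 states.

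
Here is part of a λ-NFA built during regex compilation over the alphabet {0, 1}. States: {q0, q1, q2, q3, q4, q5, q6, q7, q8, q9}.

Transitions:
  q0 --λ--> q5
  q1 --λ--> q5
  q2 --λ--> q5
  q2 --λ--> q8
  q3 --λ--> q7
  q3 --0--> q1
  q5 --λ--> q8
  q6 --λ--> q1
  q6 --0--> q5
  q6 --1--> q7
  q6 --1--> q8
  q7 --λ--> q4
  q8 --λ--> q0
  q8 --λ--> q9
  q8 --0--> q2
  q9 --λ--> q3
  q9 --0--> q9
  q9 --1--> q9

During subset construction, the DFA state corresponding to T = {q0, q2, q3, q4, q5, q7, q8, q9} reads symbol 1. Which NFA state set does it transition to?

q9 on 1 → {q9}.
No 1-transition from q0, q2, q3, q4, q5, q7, q8.
Union after reading 1: {q9}.
Now take the λ-closure:
From q9 via λ: add q3.
From q3 via λ: add q7.
From q7 via λ: add q4.
No new states can be added; the closed set is {q3, q4, q7, q9}.

{q3, q4, q7, q9}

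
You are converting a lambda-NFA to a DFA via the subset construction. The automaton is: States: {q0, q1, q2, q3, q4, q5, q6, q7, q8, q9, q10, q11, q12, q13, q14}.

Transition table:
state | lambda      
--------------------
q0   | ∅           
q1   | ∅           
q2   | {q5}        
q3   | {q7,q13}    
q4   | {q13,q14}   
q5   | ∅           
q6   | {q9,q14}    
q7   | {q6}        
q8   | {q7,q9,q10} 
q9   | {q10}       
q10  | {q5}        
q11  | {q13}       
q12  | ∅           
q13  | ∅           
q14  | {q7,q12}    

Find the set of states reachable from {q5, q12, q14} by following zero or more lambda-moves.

{q5, q6, q7, q9, q10, q12, q14}

Start with {q5, q12, q14}.
From q14 via lambda: add q7.
From q7 via lambda: add q6.
From q6 via lambda: add q9.
From q9 via lambda: add q10.
No new states can be added; the closed set is {q5, q6, q7, q9, q10, q12, q14}.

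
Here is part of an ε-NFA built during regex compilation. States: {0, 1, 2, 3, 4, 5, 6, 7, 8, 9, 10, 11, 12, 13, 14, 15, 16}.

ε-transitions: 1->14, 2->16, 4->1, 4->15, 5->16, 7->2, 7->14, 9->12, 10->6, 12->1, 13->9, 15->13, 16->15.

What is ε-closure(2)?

Start with {2}.
From 2 via ε: add 16.
From 16 via ε: add 15.
From 15 via ε: add 13.
From 13 via ε: add 9.
From 9 via ε: add 12.
From 12 via ε: add 1.
From 1 via ε: add 14.
No new states can be added; the closed set is {1, 2, 9, 12, 13, 14, 15, 16}.

{1, 2, 9, 12, 13, 14, 15, 16}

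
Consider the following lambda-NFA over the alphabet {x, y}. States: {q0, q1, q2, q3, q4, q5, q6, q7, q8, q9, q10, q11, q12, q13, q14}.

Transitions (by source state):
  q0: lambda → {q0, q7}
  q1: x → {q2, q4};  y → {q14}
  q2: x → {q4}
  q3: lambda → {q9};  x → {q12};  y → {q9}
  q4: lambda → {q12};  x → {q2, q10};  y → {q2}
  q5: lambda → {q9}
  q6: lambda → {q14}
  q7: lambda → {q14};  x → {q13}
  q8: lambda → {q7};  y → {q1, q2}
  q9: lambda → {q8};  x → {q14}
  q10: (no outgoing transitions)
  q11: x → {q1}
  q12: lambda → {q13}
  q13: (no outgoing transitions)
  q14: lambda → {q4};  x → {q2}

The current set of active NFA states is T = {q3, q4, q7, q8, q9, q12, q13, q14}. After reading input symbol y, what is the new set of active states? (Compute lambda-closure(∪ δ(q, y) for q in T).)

{q1, q2, q4, q7, q8, q9, q12, q13, q14}

q3 on y → {q9}.
q4 on y → {q2}.
q8 on y → {q1, q2}.
No y-transition from q7, q9, q12, q13, q14.
Union after reading y: {q1, q2, q9}.
Now take the lambda-closure:
From q9 via lambda: add q8.
From q8 via lambda: add q7.
From q7 via lambda: add q14.
From q14 via lambda: add q4.
From q4 via lambda: add q12.
From q12 via lambda: add q13.
No new states can be added; the closed set is {q1, q2, q4, q7, q8, q9, q12, q13, q14}.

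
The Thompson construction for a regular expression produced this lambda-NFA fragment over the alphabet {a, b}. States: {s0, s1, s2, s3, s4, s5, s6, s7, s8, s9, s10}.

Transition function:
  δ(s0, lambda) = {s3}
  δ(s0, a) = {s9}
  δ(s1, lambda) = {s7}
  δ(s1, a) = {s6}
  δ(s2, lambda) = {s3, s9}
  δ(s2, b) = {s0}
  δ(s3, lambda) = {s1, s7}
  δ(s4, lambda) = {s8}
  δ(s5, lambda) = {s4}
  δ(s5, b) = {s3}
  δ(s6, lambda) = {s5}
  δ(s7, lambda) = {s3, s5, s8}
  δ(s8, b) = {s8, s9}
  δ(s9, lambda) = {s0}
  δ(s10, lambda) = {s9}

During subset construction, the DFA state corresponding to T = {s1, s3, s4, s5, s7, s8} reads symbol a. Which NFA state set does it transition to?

{s4, s5, s6, s8}

s1 on a → {s6}.
No a-transition from s3, s4, s5, s7, s8.
Union after reading a: {s6}.
Now take the lambda-closure:
From s6 via lambda: add s5.
From s5 via lambda: add s4.
From s4 via lambda: add s8.
No new states can be added; the closed set is {s4, s5, s6, s8}.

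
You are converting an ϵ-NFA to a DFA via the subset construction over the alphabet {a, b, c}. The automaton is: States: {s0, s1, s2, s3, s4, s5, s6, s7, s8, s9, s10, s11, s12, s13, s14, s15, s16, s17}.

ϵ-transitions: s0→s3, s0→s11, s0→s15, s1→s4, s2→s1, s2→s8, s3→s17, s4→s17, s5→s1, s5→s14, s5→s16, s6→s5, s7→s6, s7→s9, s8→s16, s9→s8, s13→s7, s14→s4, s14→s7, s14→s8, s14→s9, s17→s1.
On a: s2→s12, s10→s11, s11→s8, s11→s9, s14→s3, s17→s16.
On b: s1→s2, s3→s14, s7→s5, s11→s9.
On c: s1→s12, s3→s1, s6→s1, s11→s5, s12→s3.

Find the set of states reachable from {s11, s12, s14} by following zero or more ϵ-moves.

Start with {s11, s12, s14}.
From s14 via ϵ: add s4, s7, s8, s9.
From s4 via ϵ: add s17.
From s7 via ϵ: add s6.
From s8 via ϵ: add s16.
From s6 via ϵ: add s5.
From s17 via ϵ: add s1.
No new states can be added; the closed set is {s1, s4, s5, s6, s7, s8, s9, s11, s12, s14, s16, s17}.

{s1, s4, s5, s6, s7, s8, s9, s11, s12, s14, s16, s17}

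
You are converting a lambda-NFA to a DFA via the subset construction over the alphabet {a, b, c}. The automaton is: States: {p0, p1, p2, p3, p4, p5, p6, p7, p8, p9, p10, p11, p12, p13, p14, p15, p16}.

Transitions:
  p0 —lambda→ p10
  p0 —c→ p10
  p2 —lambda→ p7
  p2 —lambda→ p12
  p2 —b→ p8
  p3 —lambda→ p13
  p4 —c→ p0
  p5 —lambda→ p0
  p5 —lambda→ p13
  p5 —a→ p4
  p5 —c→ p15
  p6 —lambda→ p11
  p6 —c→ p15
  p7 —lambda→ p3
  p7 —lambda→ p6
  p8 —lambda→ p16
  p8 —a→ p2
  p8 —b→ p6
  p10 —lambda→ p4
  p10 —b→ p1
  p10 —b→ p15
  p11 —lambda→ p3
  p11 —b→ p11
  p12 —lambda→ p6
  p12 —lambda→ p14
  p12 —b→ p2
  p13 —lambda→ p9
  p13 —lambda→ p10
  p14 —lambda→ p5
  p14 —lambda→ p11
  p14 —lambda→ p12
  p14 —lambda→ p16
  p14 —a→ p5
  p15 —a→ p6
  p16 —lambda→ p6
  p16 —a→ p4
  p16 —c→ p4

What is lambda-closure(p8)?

Start with {p8}.
From p8 via lambda: add p16.
From p16 via lambda: add p6.
From p6 via lambda: add p11.
From p11 via lambda: add p3.
From p3 via lambda: add p13.
From p13 via lambda: add p9, p10.
From p10 via lambda: add p4.
No new states can be added; the closed set is {p3, p4, p6, p8, p9, p10, p11, p13, p16}.

{p3, p4, p6, p8, p9, p10, p11, p13, p16}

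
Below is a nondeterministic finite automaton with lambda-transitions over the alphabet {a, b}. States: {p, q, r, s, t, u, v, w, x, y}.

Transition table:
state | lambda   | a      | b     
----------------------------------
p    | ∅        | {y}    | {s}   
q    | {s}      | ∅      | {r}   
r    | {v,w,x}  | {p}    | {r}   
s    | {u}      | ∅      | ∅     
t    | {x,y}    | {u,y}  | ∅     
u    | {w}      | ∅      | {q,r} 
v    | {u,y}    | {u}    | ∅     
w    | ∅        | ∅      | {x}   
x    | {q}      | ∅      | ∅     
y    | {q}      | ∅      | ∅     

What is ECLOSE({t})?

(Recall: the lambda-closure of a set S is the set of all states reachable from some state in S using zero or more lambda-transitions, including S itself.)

{q, s, t, u, w, x, y}

Start with {t}.
From t via lambda: add x, y.
From x via lambda: add q.
From q via lambda: add s.
From s via lambda: add u.
From u via lambda: add w.
No new states can be added; the closed set is {q, s, t, u, w, x, y}.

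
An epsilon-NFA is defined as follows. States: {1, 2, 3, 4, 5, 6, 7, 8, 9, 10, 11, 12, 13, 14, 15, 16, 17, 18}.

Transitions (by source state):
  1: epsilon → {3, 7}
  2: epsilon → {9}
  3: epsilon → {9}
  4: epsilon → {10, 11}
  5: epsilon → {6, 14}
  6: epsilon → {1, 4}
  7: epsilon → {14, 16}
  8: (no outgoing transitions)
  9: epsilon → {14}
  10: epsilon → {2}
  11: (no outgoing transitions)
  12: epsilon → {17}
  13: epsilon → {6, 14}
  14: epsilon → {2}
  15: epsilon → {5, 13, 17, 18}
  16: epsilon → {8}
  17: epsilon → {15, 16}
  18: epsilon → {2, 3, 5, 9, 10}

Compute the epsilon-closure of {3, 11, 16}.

{2, 3, 8, 9, 11, 14, 16}

Start with {3, 11, 16}.
From 3 via epsilon: add 9.
From 16 via epsilon: add 8.
From 9 via epsilon: add 14.
From 14 via epsilon: add 2.
No new states can be added; the closed set is {2, 3, 8, 9, 11, 14, 16}.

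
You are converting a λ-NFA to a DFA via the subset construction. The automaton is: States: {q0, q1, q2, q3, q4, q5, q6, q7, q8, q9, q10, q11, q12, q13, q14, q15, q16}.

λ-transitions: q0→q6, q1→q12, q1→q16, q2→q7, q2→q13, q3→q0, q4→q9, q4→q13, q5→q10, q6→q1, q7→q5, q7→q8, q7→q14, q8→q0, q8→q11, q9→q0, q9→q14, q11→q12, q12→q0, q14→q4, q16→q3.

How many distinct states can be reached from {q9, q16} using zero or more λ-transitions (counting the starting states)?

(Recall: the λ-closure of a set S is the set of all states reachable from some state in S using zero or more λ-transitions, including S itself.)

10

Start with {q9, q16}.
From q9 via λ: add q0, q14.
From q16 via λ: add q3.
From q0 via λ: add q6.
From q14 via λ: add q4.
From q4 via λ: add q13.
From q6 via λ: add q1.
From q1 via λ: add q12.
λ-closure = {q0, q1, q3, q4, q6, q9, q12, q13, q14, q16}, which has 10 states.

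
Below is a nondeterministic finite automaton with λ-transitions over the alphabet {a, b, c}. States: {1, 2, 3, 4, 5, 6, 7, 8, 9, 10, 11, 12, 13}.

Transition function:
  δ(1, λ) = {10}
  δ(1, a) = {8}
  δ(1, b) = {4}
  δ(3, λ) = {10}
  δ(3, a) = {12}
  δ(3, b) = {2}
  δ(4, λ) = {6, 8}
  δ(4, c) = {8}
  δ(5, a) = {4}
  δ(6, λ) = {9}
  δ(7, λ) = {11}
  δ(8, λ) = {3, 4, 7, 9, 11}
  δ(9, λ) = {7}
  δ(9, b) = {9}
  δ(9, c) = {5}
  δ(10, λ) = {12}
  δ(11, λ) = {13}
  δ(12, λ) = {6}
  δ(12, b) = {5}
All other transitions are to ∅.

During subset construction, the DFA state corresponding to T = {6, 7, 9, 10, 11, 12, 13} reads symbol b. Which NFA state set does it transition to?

{5, 7, 9, 11, 13}

9 on b → {9}.
12 on b → {5}.
No b-transition from 6, 7, 10, 11, 13.
Union after reading b: {5, 9}.
Now take the λ-closure:
From 9 via λ: add 7.
From 7 via λ: add 11.
From 11 via λ: add 13.
No new states can be added; the closed set is {5, 7, 9, 11, 13}.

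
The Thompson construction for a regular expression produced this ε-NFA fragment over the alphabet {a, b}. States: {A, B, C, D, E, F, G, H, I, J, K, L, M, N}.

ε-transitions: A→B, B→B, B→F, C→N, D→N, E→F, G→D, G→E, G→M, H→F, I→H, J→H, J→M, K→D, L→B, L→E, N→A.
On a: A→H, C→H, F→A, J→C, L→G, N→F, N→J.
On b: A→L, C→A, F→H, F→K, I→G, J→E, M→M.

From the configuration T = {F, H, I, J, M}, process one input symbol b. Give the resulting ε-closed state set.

{A, B, D, E, F, G, H, K, M, N}

F on b → {H, K}.
I on b → {G}.
J on b → {E}.
M on b → {M}.
No b-transition from H.
Union after reading b: {E, G, H, K, M}.
Now take the ε-closure:
From E via ε: add F.
From G via ε: add D.
From D via ε: add N.
From N via ε: add A.
From A via ε: add B.
No new states can be added; the closed set is {A, B, D, E, F, G, H, K, M, N}.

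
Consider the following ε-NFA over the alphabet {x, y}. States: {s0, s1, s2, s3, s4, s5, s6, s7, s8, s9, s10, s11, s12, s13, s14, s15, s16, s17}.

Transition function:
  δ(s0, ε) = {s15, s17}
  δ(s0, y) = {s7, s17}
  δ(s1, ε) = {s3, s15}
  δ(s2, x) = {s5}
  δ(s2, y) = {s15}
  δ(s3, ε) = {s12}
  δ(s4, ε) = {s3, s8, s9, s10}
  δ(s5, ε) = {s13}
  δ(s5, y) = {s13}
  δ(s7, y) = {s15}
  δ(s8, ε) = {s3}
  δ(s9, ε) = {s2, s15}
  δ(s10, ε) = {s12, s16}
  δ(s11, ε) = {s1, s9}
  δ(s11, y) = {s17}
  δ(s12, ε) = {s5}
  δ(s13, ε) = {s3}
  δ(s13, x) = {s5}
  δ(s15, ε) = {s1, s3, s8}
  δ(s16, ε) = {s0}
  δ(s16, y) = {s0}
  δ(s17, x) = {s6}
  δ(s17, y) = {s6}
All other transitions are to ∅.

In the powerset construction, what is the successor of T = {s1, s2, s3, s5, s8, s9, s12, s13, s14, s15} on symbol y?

s2 on y → {s15}.
s5 on y → {s13}.
No y-transition from s1, s3, s8, s9, s12, s13, s14, s15.
Union after reading y: {s13, s15}.
Now take the ε-closure:
From s13 via ε: add s3.
From s15 via ε: add s1, s8.
From s3 via ε: add s12.
From s12 via ε: add s5.
No new states can be added; the closed set is {s1, s3, s5, s8, s12, s13, s15}.

{s1, s3, s5, s8, s12, s13, s15}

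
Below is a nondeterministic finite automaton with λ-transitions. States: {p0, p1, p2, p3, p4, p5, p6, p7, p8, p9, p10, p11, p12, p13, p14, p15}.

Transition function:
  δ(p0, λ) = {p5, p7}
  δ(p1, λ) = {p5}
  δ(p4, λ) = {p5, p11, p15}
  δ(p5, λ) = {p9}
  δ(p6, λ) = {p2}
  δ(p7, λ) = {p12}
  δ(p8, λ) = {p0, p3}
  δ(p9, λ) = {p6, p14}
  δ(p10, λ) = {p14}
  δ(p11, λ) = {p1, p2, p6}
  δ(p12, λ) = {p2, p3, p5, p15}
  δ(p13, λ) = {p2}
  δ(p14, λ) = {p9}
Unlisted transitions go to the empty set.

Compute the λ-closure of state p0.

{p0, p2, p3, p5, p6, p7, p9, p12, p14, p15}

Start with {p0}.
From p0 via λ: add p5, p7.
From p5 via λ: add p9.
From p7 via λ: add p12.
From p9 via λ: add p6, p14.
From p12 via λ: add p2, p3, p15.
No new states can be added; the closed set is {p0, p2, p3, p5, p6, p7, p9, p12, p14, p15}.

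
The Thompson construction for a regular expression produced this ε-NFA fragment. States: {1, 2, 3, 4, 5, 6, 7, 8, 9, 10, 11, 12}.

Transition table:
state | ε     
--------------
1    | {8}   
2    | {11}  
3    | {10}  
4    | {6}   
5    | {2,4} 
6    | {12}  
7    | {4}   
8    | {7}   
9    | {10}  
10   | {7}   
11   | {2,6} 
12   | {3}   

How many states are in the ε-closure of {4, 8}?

7

Start with {4, 8}.
From 4 via ε: add 6.
From 8 via ε: add 7.
From 6 via ε: add 12.
From 12 via ε: add 3.
From 3 via ε: add 10.
ε-closure = {3, 4, 6, 7, 8, 10, 12}, which has 7 states.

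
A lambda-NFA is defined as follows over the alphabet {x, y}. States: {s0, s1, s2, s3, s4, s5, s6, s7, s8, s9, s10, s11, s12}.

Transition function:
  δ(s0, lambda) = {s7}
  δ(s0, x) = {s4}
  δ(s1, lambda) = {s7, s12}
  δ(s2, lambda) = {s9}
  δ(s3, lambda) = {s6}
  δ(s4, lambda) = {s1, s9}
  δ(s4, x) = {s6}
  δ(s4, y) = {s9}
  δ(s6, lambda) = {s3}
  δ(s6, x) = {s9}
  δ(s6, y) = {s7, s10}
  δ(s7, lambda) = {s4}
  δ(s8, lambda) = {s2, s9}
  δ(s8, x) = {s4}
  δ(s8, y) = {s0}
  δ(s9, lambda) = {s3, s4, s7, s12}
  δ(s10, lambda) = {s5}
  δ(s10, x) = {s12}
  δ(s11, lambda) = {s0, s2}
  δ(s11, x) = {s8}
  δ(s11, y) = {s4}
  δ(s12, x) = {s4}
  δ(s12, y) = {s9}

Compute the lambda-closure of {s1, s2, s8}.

Start with {s1, s2, s8}.
From s1 via lambda: add s7, s12.
From s2 via lambda: add s9.
From s7 via lambda: add s4.
From s9 via lambda: add s3.
From s3 via lambda: add s6.
No new states can be added; the closed set is {s1, s2, s3, s4, s6, s7, s8, s9, s12}.

{s1, s2, s3, s4, s6, s7, s8, s9, s12}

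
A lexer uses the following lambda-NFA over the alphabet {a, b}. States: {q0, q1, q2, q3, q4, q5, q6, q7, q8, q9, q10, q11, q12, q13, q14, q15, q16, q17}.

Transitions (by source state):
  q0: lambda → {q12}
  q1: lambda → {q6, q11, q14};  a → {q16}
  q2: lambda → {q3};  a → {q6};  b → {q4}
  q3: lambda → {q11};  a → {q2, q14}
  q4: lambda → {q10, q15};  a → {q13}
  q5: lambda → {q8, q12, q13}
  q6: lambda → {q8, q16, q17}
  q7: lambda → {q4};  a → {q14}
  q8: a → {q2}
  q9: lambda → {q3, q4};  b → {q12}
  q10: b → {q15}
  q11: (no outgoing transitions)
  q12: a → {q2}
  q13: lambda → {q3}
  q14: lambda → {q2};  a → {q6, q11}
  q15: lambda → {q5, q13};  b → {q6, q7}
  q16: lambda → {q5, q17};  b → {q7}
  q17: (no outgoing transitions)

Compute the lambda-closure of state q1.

{q1, q2, q3, q5, q6, q8, q11, q12, q13, q14, q16, q17}

Start with {q1}.
From q1 via lambda: add q6, q11, q14.
From q6 via lambda: add q8, q16, q17.
From q14 via lambda: add q2.
From q2 via lambda: add q3.
From q16 via lambda: add q5.
From q5 via lambda: add q12, q13.
No new states can be added; the closed set is {q1, q2, q3, q5, q6, q8, q11, q12, q13, q14, q16, q17}.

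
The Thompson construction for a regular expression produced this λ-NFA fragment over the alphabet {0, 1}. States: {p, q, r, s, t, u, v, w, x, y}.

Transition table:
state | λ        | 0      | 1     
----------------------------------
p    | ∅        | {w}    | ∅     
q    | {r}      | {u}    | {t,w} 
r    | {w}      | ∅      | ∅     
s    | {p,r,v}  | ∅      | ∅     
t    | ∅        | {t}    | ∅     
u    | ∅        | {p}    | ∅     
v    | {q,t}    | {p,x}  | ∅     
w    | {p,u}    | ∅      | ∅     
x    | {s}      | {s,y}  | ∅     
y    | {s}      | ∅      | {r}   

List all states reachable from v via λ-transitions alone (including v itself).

Start with {v}.
From v via λ: add q, t.
From q via λ: add r.
From r via λ: add w.
From w via λ: add p, u.
No new states can be added; the closed set is {p, q, r, t, u, v, w}.

{p, q, r, t, u, v, w}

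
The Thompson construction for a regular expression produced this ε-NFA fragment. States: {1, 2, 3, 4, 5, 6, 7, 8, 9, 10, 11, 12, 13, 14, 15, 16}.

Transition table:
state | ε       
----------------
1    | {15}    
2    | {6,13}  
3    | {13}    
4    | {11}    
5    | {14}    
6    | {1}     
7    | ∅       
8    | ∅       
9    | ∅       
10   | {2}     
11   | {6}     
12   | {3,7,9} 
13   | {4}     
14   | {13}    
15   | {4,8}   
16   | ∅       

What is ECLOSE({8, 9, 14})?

{1, 4, 6, 8, 9, 11, 13, 14, 15}

Start with {8, 9, 14}.
From 14 via ε: add 13.
From 13 via ε: add 4.
From 4 via ε: add 11.
From 11 via ε: add 6.
From 6 via ε: add 1.
From 1 via ε: add 15.
No new states can be added; the closed set is {1, 4, 6, 8, 9, 11, 13, 14, 15}.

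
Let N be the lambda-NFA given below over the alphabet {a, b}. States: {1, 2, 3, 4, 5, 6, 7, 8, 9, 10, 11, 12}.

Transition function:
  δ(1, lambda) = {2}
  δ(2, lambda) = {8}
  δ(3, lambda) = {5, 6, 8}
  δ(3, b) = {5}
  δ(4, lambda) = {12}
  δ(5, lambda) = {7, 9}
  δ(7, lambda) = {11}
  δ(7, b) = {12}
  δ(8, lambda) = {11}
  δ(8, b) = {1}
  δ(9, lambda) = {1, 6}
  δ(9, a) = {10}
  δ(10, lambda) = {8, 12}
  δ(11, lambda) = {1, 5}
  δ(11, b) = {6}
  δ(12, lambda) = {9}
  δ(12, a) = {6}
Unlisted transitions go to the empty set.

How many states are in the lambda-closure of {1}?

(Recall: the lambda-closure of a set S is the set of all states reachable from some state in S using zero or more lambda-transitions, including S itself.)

8

Start with {1}.
From 1 via lambda: add 2.
From 2 via lambda: add 8.
From 8 via lambda: add 11.
From 11 via lambda: add 5.
From 5 via lambda: add 7, 9.
From 9 via lambda: add 6.
lambda-closure = {1, 2, 5, 6, 7, 8, 9, 11}, which has 8 states.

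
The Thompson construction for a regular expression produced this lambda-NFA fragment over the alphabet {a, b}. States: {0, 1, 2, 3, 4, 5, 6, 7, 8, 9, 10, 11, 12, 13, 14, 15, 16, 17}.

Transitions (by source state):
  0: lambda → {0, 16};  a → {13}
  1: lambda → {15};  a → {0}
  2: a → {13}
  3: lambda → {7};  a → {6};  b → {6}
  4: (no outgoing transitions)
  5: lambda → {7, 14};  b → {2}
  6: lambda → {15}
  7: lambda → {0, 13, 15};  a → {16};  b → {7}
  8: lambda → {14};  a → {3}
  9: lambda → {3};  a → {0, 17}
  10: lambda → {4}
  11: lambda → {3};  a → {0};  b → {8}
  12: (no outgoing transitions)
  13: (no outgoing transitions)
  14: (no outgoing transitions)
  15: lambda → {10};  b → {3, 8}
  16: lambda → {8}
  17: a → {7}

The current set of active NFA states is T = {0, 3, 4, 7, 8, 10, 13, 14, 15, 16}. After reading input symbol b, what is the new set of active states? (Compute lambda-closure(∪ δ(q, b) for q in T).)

3 on b → {6}.
7 on b → {7}.
15 on b → {3, 8}.
No b-transition from 0, 4, 8, 10, 13, 14, 16.
Union after reading b: {3, 6, 7, 8}.
Now take the lambda-closure:
From 6 via lambda: add 15.
From 7 via lambda: add 0, 13.
From 8 via lambda: add 14.
From 0 via lambda: add 16.
From 15 via lambda: add 10.
From 10 via lambda: add 4.
No new states can be added; the closed set is {0, 3, 4, 6, 7, 8, 10, 13, 14, 15, 16}.

{0, 3, 4, 6, 7, 8, 10, 13, 14, 15, 16}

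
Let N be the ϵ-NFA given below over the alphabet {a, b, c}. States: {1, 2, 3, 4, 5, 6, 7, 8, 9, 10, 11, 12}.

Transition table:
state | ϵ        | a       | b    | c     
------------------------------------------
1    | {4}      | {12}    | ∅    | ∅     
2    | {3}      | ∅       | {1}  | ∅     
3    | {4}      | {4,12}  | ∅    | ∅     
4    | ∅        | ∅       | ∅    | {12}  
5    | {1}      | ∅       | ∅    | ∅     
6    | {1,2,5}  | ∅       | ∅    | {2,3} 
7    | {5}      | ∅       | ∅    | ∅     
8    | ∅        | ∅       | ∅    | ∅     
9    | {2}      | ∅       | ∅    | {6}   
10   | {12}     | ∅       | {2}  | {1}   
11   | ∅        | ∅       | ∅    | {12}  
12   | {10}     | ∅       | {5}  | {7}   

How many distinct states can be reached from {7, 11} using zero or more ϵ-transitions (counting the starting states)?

Start with {7, 11}.
From 7 via ϵ: add 5.
From 5 via ϵ: add 1.
From 1 via ϵ: add 4.
ϵ-closure = {1, 4, 5, 7, 11}, which has 5 states.

5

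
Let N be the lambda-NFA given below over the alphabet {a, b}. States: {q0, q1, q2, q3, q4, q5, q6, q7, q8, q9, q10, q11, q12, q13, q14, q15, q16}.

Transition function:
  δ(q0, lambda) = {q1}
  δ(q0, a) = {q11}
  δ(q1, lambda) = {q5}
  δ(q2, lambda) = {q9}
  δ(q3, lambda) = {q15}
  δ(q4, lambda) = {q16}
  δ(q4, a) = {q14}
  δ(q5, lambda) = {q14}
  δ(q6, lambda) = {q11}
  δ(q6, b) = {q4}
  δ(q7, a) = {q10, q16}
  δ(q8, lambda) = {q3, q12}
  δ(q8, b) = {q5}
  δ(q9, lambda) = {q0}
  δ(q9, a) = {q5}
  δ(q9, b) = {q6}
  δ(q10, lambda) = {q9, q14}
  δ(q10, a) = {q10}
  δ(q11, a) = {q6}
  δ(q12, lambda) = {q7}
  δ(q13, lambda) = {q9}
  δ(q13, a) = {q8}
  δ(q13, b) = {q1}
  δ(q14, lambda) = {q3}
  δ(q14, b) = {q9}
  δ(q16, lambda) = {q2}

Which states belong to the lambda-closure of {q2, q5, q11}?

Start with {q2, q5, q11}.
From q2 via lambda: add q9.
From q5 via lambda: add q14.
From q9 via lambda: add q0.
From q14 via lambda: add q3.
From q0 via lambda: add q1.
From q3 via lambda: add q15.
No new states can be added; the closed set is {q0, q1, q2, q3, q5, q9, q11, q14, q15}.

{q0, q1, q2, q3, q5, q9, q11, q14, q15}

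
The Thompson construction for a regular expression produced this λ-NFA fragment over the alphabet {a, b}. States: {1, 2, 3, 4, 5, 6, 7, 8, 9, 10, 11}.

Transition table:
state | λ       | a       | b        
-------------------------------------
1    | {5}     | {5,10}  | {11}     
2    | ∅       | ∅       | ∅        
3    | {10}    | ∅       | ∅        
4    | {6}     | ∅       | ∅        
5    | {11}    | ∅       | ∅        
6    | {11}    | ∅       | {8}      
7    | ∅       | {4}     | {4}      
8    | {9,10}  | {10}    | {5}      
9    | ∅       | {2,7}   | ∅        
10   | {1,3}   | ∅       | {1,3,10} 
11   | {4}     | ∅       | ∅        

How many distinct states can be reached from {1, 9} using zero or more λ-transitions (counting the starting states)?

Start with {1, 9}.
From 1 via λ: add 5.
From 5 via λ: add 11.
From 11 via λ: add 4.
From 4 via λ: add 6.
λ-closure = {1, 4, 5, 6, 9, 11}, which has 6 states.

6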